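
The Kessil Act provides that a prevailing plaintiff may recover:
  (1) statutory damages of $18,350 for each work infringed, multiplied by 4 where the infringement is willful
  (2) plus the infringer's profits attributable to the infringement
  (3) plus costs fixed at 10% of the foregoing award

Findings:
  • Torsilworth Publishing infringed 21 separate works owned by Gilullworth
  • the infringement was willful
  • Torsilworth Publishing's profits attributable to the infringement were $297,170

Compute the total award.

Award: $2,022,427

Statutory damages: 21 × $18,350 = $385,350
Multiplied by 4: 4 × $385,350 = $1,541,400
Combined award: $1,541,400 + $297,170 = $1,838,570
Costs: 10% of $1,838,570 = $183,857
Award plus costs: $1,838,570 + $183,857 = $2,022,427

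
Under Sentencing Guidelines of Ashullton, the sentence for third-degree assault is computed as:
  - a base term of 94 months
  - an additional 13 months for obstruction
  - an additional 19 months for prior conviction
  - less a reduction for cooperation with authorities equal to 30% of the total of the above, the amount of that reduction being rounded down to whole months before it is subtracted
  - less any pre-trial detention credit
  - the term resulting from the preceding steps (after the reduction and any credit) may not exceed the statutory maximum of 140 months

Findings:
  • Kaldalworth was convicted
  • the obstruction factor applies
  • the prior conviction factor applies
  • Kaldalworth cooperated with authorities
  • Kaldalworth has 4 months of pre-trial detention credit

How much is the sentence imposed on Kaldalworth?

Obstruction enhancement: +13 months
Prior conviction enhancement: +19 months
Adjusted term: 94 months + 13 months + 19 months = 126 months
Cooperation with authorities reduction: 30% of 126 months = 37 months (rounded down)
After reduction: 126 − 37 = 89 months
Less pre-trial detention credit: 89 months − 4 months = 85 months
Cap at 140 months: 85 months is within the cap, no reduction.

85 months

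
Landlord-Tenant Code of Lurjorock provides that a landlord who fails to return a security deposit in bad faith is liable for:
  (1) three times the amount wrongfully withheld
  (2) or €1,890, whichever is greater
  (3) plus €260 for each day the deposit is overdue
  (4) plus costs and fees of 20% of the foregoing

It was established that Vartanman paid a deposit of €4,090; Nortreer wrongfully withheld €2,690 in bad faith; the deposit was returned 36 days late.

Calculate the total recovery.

Trebled: 3 × €2,690 = €8,070
Minimum €1,890: €8,070 meets the minimum, no increase.
Late-return penalty: 36 × €260 = €9,360
Damages plus late penalty: €8,070 + €9,360 = €17,430
Costs and fees: 20% of €17,430 = €3,486
Total recovery: €17,430 + €3,486 = €20,916

€20,916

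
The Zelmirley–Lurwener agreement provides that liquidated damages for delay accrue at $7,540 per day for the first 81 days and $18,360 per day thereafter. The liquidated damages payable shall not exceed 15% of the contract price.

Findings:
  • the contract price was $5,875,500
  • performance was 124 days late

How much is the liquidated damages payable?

Liquidated damages: $881,325

First 81 days: 81 × $7,540 = $610,740
Remaining days: (124 − 81) × $18,360 = $789,480
Accrued per-day damages: $610,740 + $789,480 = $1,400,220
Cap: 15% of $5,875,500 = $881,325
Cap at $881,325: $1,400,220 exceeds the cap → $881,325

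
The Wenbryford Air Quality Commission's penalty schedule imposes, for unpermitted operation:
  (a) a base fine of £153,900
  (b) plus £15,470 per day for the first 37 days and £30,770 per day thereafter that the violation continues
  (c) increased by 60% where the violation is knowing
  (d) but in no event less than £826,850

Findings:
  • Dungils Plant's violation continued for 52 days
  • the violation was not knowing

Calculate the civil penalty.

First 37 days: 37 × £15,470 = £572,390
Remaining days: (52 − 37) × £30,770 = £461,550
Per-day component: £572,390 + £461,550 = £1,033,940
Base plus per-day: £153,900 + £1,033,940 = £1,187,840
The violation was not knowing: no 60% increase.
Minimum £826,850: £1,187,840 meets the minimum, no increase.

Civil penalty: £1,187,840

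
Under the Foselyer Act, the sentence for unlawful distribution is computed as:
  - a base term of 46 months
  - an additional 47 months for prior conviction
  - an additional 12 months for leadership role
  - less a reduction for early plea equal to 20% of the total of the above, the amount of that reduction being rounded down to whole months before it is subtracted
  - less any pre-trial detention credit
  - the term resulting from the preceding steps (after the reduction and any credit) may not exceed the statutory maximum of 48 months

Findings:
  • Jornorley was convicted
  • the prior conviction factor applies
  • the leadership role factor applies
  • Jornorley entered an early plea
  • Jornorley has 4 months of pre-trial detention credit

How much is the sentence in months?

48 months

Prior conviction enhancement: +47 months
Leadership role enhancement: +12 months
Adjusted term: 46 months + 47 months + 12 months = 105 months
Early plea reduction: 20% of 105 months = 21 months (rounded down)
After reduction: 105 − 21 = 84 months
Less pre-trial detention credit: 84 months − 4 months = 80 months
Cap at 48 months: 80 months exceeds the cap → 48 months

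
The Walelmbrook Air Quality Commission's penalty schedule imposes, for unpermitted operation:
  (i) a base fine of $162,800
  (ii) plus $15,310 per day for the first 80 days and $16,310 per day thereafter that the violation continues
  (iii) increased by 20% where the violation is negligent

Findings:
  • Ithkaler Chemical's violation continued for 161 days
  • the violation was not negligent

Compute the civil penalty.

First 80 days: 80 × $15,310 = $1,224,800
Remaining days: (161 − 80) × $16,310 = $1,321,110
Per-day component: $1,224,800 + $1,321,110 = $2,545,910
Base plus per-day: $162,800 + $2,545,910 = $2,708,710
The violation was not negligent: no 20% increase.

$2,708,710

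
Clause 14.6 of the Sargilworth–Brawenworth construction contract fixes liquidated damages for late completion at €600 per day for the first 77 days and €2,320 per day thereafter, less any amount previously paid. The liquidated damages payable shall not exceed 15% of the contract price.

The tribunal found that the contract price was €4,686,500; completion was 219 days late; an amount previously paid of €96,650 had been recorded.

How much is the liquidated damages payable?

First 77 days: 77 × €600 = €46,200
Remaining days: (219 − 77) × €2,320 = €329,440
Accrued per-day damages: €46,200 + €329,440 = €375,640
Less amount previously paid: €375,640 − €96,650 = €278,990
Cap: 15% of €4,686,500 = €702,975
Cap at €702,975: €278,990 is within the cap, no reduction.

€278,990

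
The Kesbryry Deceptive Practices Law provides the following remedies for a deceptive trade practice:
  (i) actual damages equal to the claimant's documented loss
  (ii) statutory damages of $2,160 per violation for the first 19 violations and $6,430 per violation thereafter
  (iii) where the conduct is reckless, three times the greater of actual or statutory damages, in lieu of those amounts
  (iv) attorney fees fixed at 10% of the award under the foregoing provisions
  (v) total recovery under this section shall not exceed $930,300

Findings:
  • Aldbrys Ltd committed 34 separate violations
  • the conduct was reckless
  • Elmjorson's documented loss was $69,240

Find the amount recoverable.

$453,717

First 19 violations: 19 × $2,160 = $41,040
Remaining violations: (34 − 19) × $6,430 = $96,450
Statutory damages: $41,040 + $96,450 = $137,490
Greater of actual damages ($69,240) or statutory damages ($137,490): $137,490
Trebled: 3 × $137,490 = $412,470
Attorney fees: 10% of $412,470 = $41,247
Total before cap: $412,470 + $41,247 = $453,717
Cap at $930,300: $453,717 is within the cap, no reduction.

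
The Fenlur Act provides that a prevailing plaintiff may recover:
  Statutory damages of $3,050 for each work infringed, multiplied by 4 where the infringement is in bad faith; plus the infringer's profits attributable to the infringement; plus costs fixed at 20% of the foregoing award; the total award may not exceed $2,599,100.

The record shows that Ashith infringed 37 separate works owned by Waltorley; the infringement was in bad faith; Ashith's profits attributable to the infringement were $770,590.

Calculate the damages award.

Statutory damages: 37 × $3,050 = $112,850
Multiplied by 4: 4 × $112,850 = $451,400
Combined award: $451,400 + $770,590 = $1,221,990
Costs: 20% of $1,221,990 = $244,398
Award plus costs: $1,221,990 + $244,398 = $1,466,388
Cap at $2,599,100: $1,466,388 is within the cap, no reduction.

$1,466,388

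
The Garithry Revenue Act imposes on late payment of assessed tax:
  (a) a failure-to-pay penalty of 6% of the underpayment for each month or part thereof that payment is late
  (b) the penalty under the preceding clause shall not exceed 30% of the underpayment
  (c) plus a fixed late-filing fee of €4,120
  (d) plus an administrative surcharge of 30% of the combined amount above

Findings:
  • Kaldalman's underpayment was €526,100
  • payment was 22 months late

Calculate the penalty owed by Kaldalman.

Accrued rate: 6% × 22 = 132%, capped at 30% → 30%
Failure-to-pay penalty: 30% of €526,100 = €157,830
Penalty before surcharge: €157,830 + €4,120 = €161,950
Administrative surcharge: 30% of €161,950 = €48,585
Total penalty: €161,950 + €48,585 = €210,535

€210,535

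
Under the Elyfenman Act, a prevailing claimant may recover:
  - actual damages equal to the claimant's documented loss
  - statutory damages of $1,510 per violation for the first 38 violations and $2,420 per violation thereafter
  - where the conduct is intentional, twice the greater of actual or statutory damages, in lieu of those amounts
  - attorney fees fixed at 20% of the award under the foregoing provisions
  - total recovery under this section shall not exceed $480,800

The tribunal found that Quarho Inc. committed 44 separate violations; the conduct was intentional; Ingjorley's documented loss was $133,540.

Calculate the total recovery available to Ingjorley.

First 38 violations: 38 × $1,510 = $57,380
Remaining violations: (44 − 38) × $2,420 = $14,520
Statutory damages: $57,380 + $14,520 = $71,900
Greater of actual damages ($133,540) or statutory damages ($71,900): $133,540
Doubled: 2 × $133,540 = $267,080
Attorney fees: 20% of $267,080 = $53,416
Total before cap: $267,080 + $53,416 = $320,496
Cap at $480,800: $320,496 is within the cap, no reduction.

$320,496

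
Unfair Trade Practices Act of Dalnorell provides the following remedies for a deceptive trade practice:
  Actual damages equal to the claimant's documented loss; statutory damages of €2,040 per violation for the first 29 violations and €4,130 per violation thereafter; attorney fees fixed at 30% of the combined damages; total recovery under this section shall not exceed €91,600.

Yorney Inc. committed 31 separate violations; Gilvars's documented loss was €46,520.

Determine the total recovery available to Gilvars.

First 29 violations: 29 × €2,040 = €59,160
Remaining violations: (31 − 29) × €4,130 = €8,260
Statutory damages: €59,160 + €8,260 = €67,420
Combined damages: €46,520 + €67,420 = €113,940
Attorney fees: 30% of €113,940 = €34,182
Total before cap: €113,940 + €34,182 = €148,122
Cap at €91,600: €148,122 exceeds the cap → €91,600

€91,600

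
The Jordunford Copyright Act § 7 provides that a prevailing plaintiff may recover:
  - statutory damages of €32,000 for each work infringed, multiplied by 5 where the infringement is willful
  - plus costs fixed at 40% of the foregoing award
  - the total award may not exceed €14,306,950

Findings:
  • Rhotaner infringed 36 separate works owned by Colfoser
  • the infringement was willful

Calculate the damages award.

€8,064,000

Statutory damages: 36 × €32,000 = €1,152,000
Multiplied by 5: 5 × €1,152,000 = €5,760,000
Costs: 40% of €5,760,000 = €2,304,000
Award plus costs: €5,760,000 + €2,304,000 = €8,064,000
Cap at €14,306,950: €8,064,000 is within the cap, no reduction.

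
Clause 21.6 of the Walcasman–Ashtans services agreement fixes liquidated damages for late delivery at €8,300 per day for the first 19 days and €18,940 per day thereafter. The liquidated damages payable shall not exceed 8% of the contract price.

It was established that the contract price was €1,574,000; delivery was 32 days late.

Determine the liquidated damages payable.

First 19 days: 19 × €8,300 = €157,700
Remaining days: (32 − 19) × €18,940 = €246,220
Accrued per-day damages: €157,700 + €246,220 = €403,920
Cap: 8% of €1,574,000 = €125,920
Cap at €125,920: €403,920 exceeds the cap → €125,920

Liquidated damages: €125,920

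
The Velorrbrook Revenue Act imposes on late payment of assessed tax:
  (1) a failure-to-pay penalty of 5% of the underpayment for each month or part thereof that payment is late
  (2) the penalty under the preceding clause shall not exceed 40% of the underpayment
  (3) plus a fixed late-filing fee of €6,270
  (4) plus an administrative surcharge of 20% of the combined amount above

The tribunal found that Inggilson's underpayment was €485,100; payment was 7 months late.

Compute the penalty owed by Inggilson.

€211,266

Accrued rate: 5% × 7 = 35%, capped at 40% → 35%
Failure-to-pay penalty: 35% of €485,100 = €169,785
Penalty before surcharge: €169,785 + €6,270 = €176,055
Administrative surcharge: 20% of €176,055 = €35,211
Total penalty: €176,055 + €35,211 = €211,266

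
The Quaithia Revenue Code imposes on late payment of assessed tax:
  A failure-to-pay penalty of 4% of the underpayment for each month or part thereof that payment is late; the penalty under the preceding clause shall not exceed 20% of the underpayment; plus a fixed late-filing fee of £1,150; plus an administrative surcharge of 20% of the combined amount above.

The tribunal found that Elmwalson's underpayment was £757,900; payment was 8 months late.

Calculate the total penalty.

Accrued rate: 4% × 8 = 32%, capped at 20% → 20%
Failure-to-pay penalty: 20% of £757,900 = £151,580
Penalty before surcharge: £151,580 + £1,150 = £152,730
Administrative surcharge: 20% of £152,730 = £30,546
Total penalty: £152,730 + £30,546 = £183,276

£183,276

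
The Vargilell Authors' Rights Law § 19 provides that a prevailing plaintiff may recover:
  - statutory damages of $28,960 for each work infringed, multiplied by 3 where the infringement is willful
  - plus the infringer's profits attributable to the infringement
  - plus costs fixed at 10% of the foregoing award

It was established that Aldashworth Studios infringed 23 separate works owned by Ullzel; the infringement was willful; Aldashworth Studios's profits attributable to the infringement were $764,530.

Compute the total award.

$3,039,047

Statutory damages: 23 × $28,960 = $666,080
Trebled: 3 × $666,080 = $1,998,240
Combined award: $1,998,240 + $764,530 = $2,762,770
Costs: 10% of $2,762,770 = $276,277
Award plus costs: $2,762,770 + $276,277 = $3,039,047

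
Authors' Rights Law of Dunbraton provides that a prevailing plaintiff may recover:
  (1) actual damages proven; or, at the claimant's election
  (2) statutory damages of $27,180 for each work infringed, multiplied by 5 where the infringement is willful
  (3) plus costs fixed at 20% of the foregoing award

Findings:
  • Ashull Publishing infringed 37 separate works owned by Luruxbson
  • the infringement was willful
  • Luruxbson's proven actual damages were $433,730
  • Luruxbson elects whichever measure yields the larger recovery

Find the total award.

$6,033,960

Statutory damages: 37 × $27,180 = $1,005,660
Multiplied by 5: 5 × $1,005,660 = $5,028,300
Greater of actual damages ($433,730) or enhanced statutory damages ($5,028,300): $5,028,300
Costs: 20% of $5,028,300 = $1,005,660
Award plus costs: $5,028,300 + $1,005,660 = $6,033,960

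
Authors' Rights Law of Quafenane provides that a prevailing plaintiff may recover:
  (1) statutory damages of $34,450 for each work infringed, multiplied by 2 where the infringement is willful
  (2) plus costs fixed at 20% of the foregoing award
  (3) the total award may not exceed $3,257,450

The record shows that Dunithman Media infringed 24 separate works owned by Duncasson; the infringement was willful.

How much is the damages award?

$1,984,320

Statutory damages: 24 × $34,450 = $826,800
Doubled: 2 × $826,800 = $1,653,600
Costs: 20% of $1,653,600 = $330,720
Award plus costs: $1,653,600 + $330,720 = $1,984,320
Cap at $3,257,450: $1,984,320 is within the cap, no reduction.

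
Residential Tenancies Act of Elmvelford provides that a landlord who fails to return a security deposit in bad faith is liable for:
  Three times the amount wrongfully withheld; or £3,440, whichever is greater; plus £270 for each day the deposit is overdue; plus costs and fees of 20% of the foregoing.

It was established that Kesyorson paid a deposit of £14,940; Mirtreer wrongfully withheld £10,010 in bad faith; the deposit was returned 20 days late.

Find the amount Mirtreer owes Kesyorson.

£42,516

Trebled: 3 × £10,010 = £30,030
Minimum £3,440: £30,030 meets the minimum, no increase.
Late-return penalty: 20 × £270 = £5,400
Damages plus late penalty: £30,030 + £5,400 = £35,430
Costs and fees: 20% of £35,430 = £7,086
Total recovery: £35,430 + £7,086 = £42,516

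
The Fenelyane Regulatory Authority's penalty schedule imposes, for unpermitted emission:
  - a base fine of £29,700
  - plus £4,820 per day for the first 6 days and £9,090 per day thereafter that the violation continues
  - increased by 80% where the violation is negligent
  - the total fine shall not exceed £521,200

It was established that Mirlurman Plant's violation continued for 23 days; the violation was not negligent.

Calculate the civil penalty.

Civil penalty: £213,150

First 6 days: 6 × £4,820 = £28,920
Remaining days: (23 − 6) × £9,090 = £154,530
Per-day component: £28,920 + £154,530 = £183,450
Base plus per-day: £29,700 + £183,450 = £213,150
The violation was not negligent: no 80% increase.
Cap at £521,200: £213,150 is within the cap, no reduction.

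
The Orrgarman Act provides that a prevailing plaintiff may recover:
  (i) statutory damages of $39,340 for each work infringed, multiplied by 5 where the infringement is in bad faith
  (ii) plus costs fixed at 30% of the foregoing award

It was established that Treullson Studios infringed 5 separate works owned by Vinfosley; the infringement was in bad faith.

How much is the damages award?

Statutory damages: 5 × $39,340 = $196,700
Multiplied by 5: 5 × $196,700 = $983,500
Costs: 30% of $983,500 = $295,050
Award plus costs: $983,500 + $295,050 = $1,278,550

$1,278,550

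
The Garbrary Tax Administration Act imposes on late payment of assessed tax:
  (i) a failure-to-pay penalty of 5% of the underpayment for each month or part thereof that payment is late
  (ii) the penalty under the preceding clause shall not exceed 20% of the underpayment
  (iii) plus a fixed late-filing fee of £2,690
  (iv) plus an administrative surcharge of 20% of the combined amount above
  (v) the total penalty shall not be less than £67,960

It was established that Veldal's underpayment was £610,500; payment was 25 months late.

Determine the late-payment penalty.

Accrued rate: 5% × 25 = 125%, capped at 20% → 20%
Failure-to-pay penalty: 20% of £610,500 = £122,100
Penalty before surcharge: £122,100 + £2,690 = £124,790
Administrative surcharge: 20% of £124,790 = £24,958
Total penalty: £124,790 + £24,958 = £149,748
Minimum £67,960: £149,748 meets the minimum, no increase.

£149,748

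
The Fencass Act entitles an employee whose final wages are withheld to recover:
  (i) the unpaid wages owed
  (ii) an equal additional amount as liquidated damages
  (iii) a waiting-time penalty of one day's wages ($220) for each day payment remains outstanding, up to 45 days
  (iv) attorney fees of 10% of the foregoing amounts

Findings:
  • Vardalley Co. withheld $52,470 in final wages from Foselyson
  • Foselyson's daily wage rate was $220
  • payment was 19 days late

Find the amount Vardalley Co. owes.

Liquidated damages (equal amount): $52,470
Penalty days: min(19, 45) = 19
Waiting-time penalty: 19 × $220 = $4,180
Subtotal: $52,470 + $52,470 + $4,180 = $109,120
Attorney fees: 10% of $109,120 = $10,912
Total award: $109,120 + $10,912 = $120,032

Total award: $120,032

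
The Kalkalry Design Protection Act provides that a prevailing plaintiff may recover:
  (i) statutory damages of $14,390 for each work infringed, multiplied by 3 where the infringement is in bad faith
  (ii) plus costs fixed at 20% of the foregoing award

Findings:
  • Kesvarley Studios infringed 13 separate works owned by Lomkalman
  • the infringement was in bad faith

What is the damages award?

Award: $673,452

Statutory damages: 13 × $14,390 = $187,070
Trebled: 3 × $187,070 = $561,210
Costs: 20% of $561,210 = $112,242
Award plus costs: $561,210 + $112,242 = $673,452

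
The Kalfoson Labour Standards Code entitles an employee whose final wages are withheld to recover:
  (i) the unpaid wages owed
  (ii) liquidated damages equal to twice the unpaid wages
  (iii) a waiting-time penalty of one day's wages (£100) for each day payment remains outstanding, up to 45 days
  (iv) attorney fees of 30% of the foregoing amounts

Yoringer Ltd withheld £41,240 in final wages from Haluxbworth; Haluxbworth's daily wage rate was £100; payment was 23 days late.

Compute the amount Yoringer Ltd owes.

£163,826

Doubled: 2 × £41,240 = £82,480
Penalty days: min(23, 45) = 23
Waiting-time penalty: 23 × £100 = £2,300
Subtotal: £41,240 + £82,480 + £2,300 = £126,020
Attorney fees: 30% of £126,020 = £37,806
Total award: £126,020 + £37,806 = £163,826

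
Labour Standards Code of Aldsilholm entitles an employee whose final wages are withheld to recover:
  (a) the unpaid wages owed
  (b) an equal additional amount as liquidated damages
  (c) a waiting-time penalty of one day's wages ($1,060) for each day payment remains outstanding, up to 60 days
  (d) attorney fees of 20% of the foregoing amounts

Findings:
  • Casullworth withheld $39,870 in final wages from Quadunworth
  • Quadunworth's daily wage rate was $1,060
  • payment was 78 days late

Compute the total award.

$172,008

Liquidated damages (equal amount): $39,870
Penalty days: min(78, 60) = 60
Waiting-time penalty: 60 × $1,060 = $63,600
Subtotal: $39,870 + $39,870 + $63,600 = $143,340
Attorney fees: 20% of $143,340 = $28,668
Total award: $143,340 + $28,668 = $172,008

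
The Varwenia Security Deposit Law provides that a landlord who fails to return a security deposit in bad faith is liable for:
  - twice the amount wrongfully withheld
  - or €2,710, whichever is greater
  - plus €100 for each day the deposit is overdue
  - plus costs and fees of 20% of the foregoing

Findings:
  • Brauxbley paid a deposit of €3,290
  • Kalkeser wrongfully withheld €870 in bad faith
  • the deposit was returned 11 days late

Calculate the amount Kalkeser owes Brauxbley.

€4,572

Doubled: 2 × €870 = €1,740
Minimum €2,710: €1,740 is below the minimum → €2,710
Late-return penalty: 11 × €100 = €1,100
Damages plus late penalty: €2,710 + €1,100 = €3,810
Costs and fees: 20% of €3,810 = €762
Total recovery: €3,810 + €762 = €4,572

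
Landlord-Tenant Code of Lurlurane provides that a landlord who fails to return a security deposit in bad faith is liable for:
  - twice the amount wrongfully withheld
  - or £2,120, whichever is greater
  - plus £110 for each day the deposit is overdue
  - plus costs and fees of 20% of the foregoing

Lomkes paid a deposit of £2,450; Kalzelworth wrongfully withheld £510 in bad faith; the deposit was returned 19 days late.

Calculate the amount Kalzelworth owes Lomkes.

£5,052

Doubled: 2 × £510 = £1,020
Minimum £2,120: £1,020 is below the minimum → £2,120
Late-return penalty: 19 × £110 = £2,090
Damages plus late penalty: £2,120 + £2,090 = £4,210
Costs and fees: 20% of £4,210 = £842
Total recovery: £4,210 + £842 = £5,052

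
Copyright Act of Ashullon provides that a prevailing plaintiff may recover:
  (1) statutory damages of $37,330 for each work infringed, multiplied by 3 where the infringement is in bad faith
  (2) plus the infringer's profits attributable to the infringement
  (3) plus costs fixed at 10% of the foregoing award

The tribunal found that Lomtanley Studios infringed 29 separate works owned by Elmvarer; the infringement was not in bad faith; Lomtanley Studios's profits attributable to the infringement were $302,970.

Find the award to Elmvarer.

$1,524,094

Statutory damages: 29 × $37,330 = $1,082,570
Infringement not in bad faith: no ×3 enhancement.
Combined award: $1,082,570 + $302,970 = $1,385,540
Costs: 10% of $1,385,540 = $138,554
Award plus costs: $1,385,540 + $138,554 = $1,524,094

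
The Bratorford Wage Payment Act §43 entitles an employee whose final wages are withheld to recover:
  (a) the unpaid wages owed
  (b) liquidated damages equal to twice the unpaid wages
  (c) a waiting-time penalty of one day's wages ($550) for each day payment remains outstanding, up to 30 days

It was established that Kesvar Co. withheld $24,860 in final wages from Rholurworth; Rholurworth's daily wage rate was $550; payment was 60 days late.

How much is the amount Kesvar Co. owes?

Total award: $91,080

Doubled: 2 × $24,860 = $49,720
Penalty days: min(60, 30) = 30
Waiting-time penalty: 30 × $550 = $16,500
Total award: $24,860 + $49,720 + $16,500 = $91,080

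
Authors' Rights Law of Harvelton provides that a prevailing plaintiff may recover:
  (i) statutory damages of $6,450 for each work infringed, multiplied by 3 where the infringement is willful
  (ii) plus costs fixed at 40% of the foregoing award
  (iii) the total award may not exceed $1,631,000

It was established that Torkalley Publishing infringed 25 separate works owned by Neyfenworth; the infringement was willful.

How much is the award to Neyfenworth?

Award: $677,250

Statutory damages: 25 × $6,450 = $161,250
Trebled: 3 × $161,250 = $483,750
Costs: 40% of $483,750 = $193,500
Award plus costs: $483,750 + $193,500 = $677,250
Cap at $1,631,000: $677,250 is within the cap, no reduction.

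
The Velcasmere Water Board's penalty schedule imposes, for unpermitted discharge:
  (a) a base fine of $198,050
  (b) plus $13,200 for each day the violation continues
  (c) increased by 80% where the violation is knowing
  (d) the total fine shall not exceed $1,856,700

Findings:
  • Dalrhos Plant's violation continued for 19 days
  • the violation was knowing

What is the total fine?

$807,930

Per-day component: 19 × $13,200 = $250,800
Base plus per-day: $198,050 + $250,800 = $448,850
Enhancement: 80% of $448,850 = $359,080
Enhanced fine: $448,850 + $359,080 = $807,930
Cap at $1,856,700: $807,930 is within the cap, no reduction.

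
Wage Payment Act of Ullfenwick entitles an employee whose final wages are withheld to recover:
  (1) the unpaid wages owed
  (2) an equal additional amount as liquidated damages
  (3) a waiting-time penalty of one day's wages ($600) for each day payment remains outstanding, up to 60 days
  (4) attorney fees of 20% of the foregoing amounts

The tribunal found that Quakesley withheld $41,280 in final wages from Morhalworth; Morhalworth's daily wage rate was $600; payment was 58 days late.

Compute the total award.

Liquidated damages (equal amount): $41,280
Penalty days: min(58, 60) = 58
Waiting-time penalty: 58 × $600 = $34,800
Subtotal: $41,280 + $41,280 + $34,800 = $117,360
Attorney fees: 20% of $117,360 = $23,472
Total award: $117,360 + $23,472 = $140,832

$140,832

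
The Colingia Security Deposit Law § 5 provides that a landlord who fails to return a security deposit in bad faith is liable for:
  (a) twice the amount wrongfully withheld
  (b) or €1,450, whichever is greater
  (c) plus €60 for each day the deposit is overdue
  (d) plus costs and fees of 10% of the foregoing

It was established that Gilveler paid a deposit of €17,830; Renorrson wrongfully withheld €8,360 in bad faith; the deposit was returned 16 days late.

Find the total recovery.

Doubled: 2 × €8,360 = €16,720
Minimum €1,450: €16,720 meets the minimum, no increase.
Late-return penalty: 16 × €60 = €960
Damages plus late penalty: €16,720 + €960 = €17,680
Costs and fees: 10% of €17,680 = €1,768
Total recovery: €17,680 + €1,768 = €19,448

€19,448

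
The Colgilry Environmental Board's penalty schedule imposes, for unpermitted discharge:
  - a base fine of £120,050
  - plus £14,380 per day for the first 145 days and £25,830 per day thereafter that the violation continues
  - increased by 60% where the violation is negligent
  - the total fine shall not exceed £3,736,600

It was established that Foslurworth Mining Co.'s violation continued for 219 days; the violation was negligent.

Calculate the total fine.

First 145 days: 145 × £14,380 = £2,085,100
Remaining days: (219 − 145) × £25,830 = £1,911,420
Per-day component: £2,085,100 + £1,911,420 = £3,996,520
Base plus per-day: £120,050 + £3,996,520 = £4,116,570
Enhancement: 60% of £4,116,570 = £2,469,942
Enhanced fine: £4,116,570 + £2,469,942 = £6,586,512
Cap at £3,736,600: £6,586,512 exceeds the cap → £3,736,600

Civil penalty: £3,736,600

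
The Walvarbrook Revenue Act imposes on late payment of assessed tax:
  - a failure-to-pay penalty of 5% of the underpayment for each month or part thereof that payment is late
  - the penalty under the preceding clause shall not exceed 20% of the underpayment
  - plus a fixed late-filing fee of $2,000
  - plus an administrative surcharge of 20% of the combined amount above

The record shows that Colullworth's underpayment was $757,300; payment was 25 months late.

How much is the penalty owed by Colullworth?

Accrued rate: 5% × 25 = 125%, capped at 20% → 20%
Failure-to-pay penalty: 20% of $757,300 = $151,460
Penalty before surcharge: $151,460 + $2,000 = $153,460
Administrative surcharge: 20% of $153,460 = $30,692
Total penalty: $153,460 + $30,692 = $184,152

$184,152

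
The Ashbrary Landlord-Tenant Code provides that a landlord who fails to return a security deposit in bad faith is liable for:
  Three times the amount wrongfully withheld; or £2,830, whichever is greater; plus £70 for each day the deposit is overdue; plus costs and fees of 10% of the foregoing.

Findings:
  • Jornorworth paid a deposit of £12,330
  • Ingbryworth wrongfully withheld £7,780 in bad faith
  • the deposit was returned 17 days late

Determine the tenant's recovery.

Trebled: 3 × £7,780 = £23,340
Minimum £2,830: £23,340 meets the minimum, no increase.
Late-return penalty: 17 × £70 = £1,190
Damages plus late penalty: £23,340 + £1,190 = £24,530
Costs and fees: 10% of £24,530 = £2,453
Total recovery: £24,530 + £2,453 = £26,983

£26,983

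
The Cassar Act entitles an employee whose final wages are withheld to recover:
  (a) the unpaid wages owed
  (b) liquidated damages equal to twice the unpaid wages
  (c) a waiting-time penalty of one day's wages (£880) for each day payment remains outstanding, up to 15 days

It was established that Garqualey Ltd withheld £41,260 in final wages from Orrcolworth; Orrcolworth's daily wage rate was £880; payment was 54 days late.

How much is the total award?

Doubled: 2 × £41,260 = £82,520
Penalty days: min(54, 15) = 15
Waiting-time penalty: 15 × £880 = £13,200
Total award: £41,260 + £82,520 + £13,200 = £136,980

£136,980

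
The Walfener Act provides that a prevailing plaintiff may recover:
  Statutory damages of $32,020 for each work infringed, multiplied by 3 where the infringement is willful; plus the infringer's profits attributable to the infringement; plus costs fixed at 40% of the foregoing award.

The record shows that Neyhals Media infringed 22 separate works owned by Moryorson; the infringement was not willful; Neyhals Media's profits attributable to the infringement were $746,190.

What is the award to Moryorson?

Statutory damages: 22 × $32,020 = $704,440
Infringement not willful: no ×3 enhancement.
Combined award: $704,440 + $746,190 = $1,450,630
Costs: 40% of $1,450,630 = $580,252
Award plus costs: $1,450,630 + $580,252 = $2,030,882

$2,030,882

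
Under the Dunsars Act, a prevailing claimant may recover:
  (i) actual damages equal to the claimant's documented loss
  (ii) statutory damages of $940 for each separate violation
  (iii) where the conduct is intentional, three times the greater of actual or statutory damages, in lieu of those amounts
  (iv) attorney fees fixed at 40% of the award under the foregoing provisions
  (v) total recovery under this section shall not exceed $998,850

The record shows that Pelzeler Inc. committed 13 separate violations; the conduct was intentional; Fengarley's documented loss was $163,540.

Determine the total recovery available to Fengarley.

Statutory damages: 13 × $940 = $12,220
Greater of actual damages ($163,540) or statutory damages ($12,220): $163,540
Trebled: 3 × $163,540 = $490,620
Attorney fees: 40% of $490,620 = $196,248
Total before cap: $490,620 + $196,248 = $686,868
Cap at $998,850: $686,868 is within the cap, no reduction.

$686,868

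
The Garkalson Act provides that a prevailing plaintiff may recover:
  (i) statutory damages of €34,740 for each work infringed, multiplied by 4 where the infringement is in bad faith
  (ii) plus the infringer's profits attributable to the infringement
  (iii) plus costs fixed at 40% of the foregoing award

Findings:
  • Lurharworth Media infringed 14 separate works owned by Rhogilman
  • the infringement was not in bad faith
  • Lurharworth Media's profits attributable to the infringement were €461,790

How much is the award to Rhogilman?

Statutory damages: 14 × €34,740 = €486,360
Infringement not in bad faith: no ×4 enhancement.
Combined award: €486,360 + €461,790 = €948,150
Costs: 40% of €948,150 = €379,260
Award plus costs: €948,150 + €379,260 = €1,327,410

€1,327,410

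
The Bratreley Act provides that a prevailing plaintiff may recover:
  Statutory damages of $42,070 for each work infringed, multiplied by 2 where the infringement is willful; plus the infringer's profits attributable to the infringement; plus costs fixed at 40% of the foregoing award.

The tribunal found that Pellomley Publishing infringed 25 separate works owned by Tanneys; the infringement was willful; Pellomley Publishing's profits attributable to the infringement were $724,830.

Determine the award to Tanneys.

$3,959,662

Statutory damages: 25 × $42,070 = $1,051,750
Doubled: 2 × $1,051,750 = $2,103,500
Combined award: $2,103,500 + $724,830 = $2,828,330
Costs: 40% of $2,828,330 = $1,131,332
Award plus costs: $2,828,330 + $1,131,332 = $3,959,662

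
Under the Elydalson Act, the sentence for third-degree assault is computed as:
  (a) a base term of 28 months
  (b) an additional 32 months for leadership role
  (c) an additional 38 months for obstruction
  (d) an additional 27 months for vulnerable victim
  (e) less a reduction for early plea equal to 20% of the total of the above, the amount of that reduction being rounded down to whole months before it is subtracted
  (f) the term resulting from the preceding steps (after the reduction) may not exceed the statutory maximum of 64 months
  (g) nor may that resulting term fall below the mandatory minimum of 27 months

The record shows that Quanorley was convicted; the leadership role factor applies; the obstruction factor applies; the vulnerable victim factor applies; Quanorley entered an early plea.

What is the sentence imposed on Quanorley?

Leadership role enhancement: +32 months
Obstruction enhancement: +38 months
Vulnerable victim enhancement: +27 months
Adjusted term: 28 months + 32 months + 38 months + 27 months = 125 months
Early plea reduction: 20% of 125 months = 25 months (rounded down)
After reduction: 125 − 25 = 100 months
Cap at 64 months: 100 months exceeds the cap → 64 months
Minimum 27 months: 64 months meets the minimum, no increase.

64 months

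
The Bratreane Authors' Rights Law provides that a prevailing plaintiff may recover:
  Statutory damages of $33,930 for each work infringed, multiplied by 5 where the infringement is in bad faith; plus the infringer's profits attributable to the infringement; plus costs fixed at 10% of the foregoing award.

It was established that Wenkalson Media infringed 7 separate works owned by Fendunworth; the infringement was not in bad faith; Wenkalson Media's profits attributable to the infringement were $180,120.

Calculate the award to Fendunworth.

$459,393

Statutory damages: 7 × $33,930 = $237,510
Infringement not in bad faith: no ×5 enhancement.
Combined award: $237,510 + $180,120 = $417,630
Costs: 10% of $417,630 = $41,763
Award plus costs: $417,630 + $41,763 = $459,393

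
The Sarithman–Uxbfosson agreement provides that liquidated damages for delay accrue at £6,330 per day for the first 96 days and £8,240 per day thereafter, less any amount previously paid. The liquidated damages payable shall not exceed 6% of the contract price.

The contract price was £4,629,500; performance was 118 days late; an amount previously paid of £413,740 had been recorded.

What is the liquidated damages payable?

£277,770

First 96 days: 96 × £6,330 = £607,680
Remaining days: (118 − 96) × £8,240 = £181,280
Accrued per-day damages: £607,680 + £181,280 = £788,960
Less amount previously paid: £788,960 − £413,740 = £375,220
Cap: 6% of £4,629,500 = £277,770
Cap at £277,770: £375,220 exceeds the cap → £277,770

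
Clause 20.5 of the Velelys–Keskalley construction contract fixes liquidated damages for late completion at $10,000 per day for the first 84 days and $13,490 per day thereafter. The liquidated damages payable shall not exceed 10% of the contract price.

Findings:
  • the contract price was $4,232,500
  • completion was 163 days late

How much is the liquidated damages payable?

$423,250

First 84 days: 84 × $10,000 = $840,000
Remaining days: (163 − 84) × $13,490 = $1,065,710
Accrued per-day damages: $840,000 + $1,065,710 = $1,905,710
Cap: 10% of $4,232,500 = $423,250
Cap at $423,250: $1,905,710 exceeds the cap → $423,250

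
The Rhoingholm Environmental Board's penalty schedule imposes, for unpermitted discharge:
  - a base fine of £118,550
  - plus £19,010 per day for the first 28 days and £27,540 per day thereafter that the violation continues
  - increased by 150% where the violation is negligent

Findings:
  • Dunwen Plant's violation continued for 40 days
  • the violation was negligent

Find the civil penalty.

£2,453,275

First 28 days: 28 × £19,010 = £532,280
Remaining days: (40 − 28) × £27,540 = £330,480
Per-day component: £532,280 + £330,480 = £862,760
Base plus per-day: £118,550 + £862,760 = £981,310
Enhancement: 150% of £981,310 = £1,471,965
Enhanced fine: £981,310 + £1,471,965 = £2,453,275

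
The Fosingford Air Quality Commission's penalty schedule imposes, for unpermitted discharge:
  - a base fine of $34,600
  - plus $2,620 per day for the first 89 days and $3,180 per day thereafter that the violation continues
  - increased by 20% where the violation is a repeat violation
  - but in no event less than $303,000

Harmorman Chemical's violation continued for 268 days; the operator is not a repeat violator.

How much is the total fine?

$837,000

First 89 days: 89 × $2,620 = $233,180
Remaining days: (268 − 89) × $3,180 = $569,220
Per-day component: $233,180 + $569,220 = $802,400
Base plus per-day: $34,600 + $802,400 = $837,000
The operator is not a repeat violator: no 20% increase.
Minimum $303,000: $837,000 meets the minimum, no increase.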